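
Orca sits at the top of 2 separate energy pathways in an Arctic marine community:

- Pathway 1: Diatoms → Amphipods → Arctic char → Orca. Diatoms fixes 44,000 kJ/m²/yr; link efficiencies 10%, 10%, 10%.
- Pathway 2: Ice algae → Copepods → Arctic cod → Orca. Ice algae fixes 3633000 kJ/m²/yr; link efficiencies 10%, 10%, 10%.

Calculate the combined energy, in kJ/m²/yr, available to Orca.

Pathway 1: 44000 × 0.1 × 0.1 × 0.1 = 44 kJ/m²/yr
Pathway 2: 3633000 × 0.1 × 0.1 × 0.1 = 3633 kJ/m²/yr
Total at Orca: 44 + 3633 = 3677 kJ/m²/yr

3677 kJ/m²/yr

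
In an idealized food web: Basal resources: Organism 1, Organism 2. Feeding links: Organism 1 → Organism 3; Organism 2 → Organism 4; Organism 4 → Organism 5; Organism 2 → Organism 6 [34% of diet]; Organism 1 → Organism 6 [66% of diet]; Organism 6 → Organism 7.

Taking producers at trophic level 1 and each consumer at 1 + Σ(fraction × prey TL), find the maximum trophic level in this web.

3

Organism 3: 1 + 1 = 2
Organism 4: 1 + 1 = 2
Organism 5: 1 + 2 = 3
Organism 6: 1 + (0.34×1 + 0.66×1) = 2
Organism 7: 1 + 2 = 3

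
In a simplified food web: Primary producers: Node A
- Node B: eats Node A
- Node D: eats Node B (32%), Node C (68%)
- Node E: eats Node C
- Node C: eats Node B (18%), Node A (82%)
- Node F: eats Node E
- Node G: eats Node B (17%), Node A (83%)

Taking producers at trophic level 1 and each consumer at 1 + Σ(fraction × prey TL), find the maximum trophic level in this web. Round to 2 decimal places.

Node B: 1 + 1 = 2
Node C: 1 + (0.18×2 + 0.82×1) = 2.18
Node D: 1 + (0.32×2 + 0.68×2.18) = 3.1224
Node E: 1 + 2.18 = 3.18
Node F: 1 + 3.18 = 4.18
Node G: 1 + (0.17×2 + 0.83×1) = 2.17

4.18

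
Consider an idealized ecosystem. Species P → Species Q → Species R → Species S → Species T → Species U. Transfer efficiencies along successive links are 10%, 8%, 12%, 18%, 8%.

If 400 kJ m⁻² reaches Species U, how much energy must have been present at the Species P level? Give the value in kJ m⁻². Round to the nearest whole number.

Cumulative transfer efficiency: 0.1 × 0.08 × 0.12 × 0.18 × 0.08 = 0.000013824
Species P energy = 400 / 0.000013824 = 28935185 kJ m⁻²

28935185 kJ m⁻²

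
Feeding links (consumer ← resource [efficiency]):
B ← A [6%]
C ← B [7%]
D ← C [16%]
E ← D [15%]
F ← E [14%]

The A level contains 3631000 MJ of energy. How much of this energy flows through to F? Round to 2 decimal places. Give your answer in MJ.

B: 3631000 × 0.06 = 217860 MJ
C: 217860 × 0.07 = 15250.2 MJ
D: 15250.2 × 0.16 = 2440.032 MJ
E: 2440.032 × 0.15 = 366.0048 MJ
F: 366.0048 × 0.14 = 51.240672 MJ

51.24 MJ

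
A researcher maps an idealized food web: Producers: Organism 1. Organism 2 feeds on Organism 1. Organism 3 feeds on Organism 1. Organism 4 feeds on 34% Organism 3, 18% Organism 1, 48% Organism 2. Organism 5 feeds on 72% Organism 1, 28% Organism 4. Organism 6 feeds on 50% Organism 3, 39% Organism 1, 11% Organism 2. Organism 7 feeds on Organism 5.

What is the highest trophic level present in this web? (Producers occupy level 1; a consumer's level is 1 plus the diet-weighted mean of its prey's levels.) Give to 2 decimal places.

3.51

Organism 2: 1 + 1 = 2
Organism 3: 1 + 1 = 2
Organism 4: 1 + (0.34×2 + 0.18×1 + 0.48×2) = 2.82
Organism 5: 1 + (0.72×1 + 0.28×2.82) = 2.5096
Organism 6: 1 + (0.5×2 + 0.39×1 + 0.11×2) = 2.61
Organism 7: 1 + 2.5096 = 3.5096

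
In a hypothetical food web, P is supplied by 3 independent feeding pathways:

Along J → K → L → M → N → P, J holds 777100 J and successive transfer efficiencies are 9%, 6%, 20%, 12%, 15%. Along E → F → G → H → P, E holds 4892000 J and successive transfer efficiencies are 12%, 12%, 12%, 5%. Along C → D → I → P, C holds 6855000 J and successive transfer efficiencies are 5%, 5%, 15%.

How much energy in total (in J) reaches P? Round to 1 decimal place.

Via J: 777100 × 0.09 × 0.06 × 0.2 × 0.12 × 0.15 = 15.106824 J
Via E: 4892000 × 0.12 × 0.12 × 0.12 × 0.05 = 422.6688 J
Via C: 6855000 × 0.05 × 0.05 × 0.15 = 2570.625 J
Total at P: 15.106824 + 422.6688 + 2570.625 = 3008.400624 J

3008.4 J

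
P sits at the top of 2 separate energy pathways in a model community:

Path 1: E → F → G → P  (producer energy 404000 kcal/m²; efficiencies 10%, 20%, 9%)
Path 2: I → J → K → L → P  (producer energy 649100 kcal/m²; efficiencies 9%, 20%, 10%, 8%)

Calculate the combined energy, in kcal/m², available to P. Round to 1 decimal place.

820.7 kcal/m²

Path 1: 404000 × 0.1 × 0.2 × 0.09 = 727.2 kcal/m²
Path 2: 649100 × 0.09 × 0.2 × 0.1 × 0.08 = 93.4704 kcal/m²
Total at P: 727.2 + 93.4704 = 820.6704 kcal/m²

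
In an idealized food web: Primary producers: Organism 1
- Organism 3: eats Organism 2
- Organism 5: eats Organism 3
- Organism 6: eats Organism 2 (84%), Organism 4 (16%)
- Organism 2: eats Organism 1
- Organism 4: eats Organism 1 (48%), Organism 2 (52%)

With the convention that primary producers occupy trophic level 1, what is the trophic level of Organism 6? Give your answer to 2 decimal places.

Organism 2: 1 + 1 = 2
Organism 3: 1 + 2 = 3
Organism 4: 1 + (0.48×1 + 0.52×2) = 2.52
Organism 5: 1 + 3 = 4
Organism 6: 1 + (0.84×2 + 0.16×2.52) = 3.0832

3.08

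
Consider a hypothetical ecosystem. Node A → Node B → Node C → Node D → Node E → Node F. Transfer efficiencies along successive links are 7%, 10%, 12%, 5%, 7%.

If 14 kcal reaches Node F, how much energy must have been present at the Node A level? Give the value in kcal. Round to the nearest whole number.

4761905 kcal

Cumulative transfer efficiency: 0.07 × 0.1 × 0.12 × 0.05 × 0.07 = 0.00000294
Node A energy = 14 / 0.00000294 = 4761905 kcal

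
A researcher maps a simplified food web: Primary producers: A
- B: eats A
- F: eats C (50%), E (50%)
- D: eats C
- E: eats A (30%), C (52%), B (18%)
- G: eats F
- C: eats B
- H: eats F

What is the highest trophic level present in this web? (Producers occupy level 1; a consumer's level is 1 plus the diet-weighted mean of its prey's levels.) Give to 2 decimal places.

5.11

B: 1 + 1 = 2
C: 1 + 2 = 3
D: 1 + 3 = 4
E: 1 + (0.3×1 + 0.52×3 + 0.18×2) = 3.22
F: 1 + (0.5×3 + 0.5×3.22) = 4.11
G: 1 + 4.11 = 5.11
H: 1 + 4.11 = 5.11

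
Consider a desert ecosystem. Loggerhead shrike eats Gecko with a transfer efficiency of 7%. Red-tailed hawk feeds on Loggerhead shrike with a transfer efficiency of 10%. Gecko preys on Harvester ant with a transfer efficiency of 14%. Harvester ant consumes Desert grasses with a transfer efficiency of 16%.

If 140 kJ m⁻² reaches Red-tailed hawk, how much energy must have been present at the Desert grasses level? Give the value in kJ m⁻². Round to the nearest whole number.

Cumulative transfer efficiency: 0.16 × 0.14 × 0.07 × 0.1 = 0.0001568
Desert grasses energy = 140 / 0.0001568 = 892857 kJ m⁻²

892857 kJ m⁻²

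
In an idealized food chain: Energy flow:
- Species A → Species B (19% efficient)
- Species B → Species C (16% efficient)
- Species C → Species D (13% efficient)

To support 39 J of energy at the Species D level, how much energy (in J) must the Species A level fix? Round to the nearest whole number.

Cumulative transfer efficiency: 0.19 × 0.16 × 0.13 = 0.003952
Species A energy = 39 / 0.003952 = 9868 J

9868 J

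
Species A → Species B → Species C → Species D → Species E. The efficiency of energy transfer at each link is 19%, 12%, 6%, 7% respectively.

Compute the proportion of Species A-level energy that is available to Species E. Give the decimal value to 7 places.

Product of link efficiencies: 0.19 × 0.12 × 0.06 × 0.07 = 0.00009576

0.0000958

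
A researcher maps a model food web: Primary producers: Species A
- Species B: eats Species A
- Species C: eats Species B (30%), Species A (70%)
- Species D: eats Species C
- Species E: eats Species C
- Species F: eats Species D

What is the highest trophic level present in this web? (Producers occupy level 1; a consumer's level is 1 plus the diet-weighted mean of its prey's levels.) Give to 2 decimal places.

Species B: 1 + 1 = 2
Species C: 1 + (0.3×2 + 0.7×1) = 2.3
Species D: 1 + 2.3 = 3.3
Species E: 1 + 2.3 = 3.3
Species F: 1 + 3.3 = 4.3

4.30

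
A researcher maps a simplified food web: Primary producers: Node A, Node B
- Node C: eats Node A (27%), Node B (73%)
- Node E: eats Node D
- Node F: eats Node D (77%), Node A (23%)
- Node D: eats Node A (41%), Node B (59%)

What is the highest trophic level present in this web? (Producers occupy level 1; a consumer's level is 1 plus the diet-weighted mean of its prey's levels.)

3

Node C: 1 + (0.27×1 + 0.73×1) = 2
Node D: 1 + (0.41×1 + 0.59×1) = 2
Node E: 1 + 2 = 3
Node F: 1 + (0.77×2 + 0.23×1) = 2.77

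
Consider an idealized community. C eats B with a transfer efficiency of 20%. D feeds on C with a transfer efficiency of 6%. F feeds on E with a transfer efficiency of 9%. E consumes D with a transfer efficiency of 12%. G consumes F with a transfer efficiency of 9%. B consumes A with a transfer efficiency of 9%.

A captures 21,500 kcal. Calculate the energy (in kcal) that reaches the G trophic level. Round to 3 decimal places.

B: 21500 × 0.09 = 1935 kcal
C: 1935 × 0.2 = 387 kcal
D: 387 × 0.06 = 23.22 kcal
E: 23.22 × 0.12 = 2.7864 kcal
F: 2.7864 × 0.09 = 0.250776 kcal
G: 0.250776 × 0.09 = 0.02256984 kcal

0.023 kcal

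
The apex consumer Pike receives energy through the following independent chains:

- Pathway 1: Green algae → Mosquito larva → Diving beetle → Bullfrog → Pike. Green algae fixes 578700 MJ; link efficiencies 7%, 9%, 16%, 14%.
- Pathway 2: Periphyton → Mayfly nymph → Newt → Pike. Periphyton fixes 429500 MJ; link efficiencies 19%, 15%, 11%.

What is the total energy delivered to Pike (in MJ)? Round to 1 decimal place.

1428.1 MJ

Pathway 1: 578700 × 0.07 × 0.09 × 0.16 × 0.14 = 81.666144 MJ
Pathway 2: 429500 × 0.19 × 0.15 × 0.11 = 1346.4825 MJ
Total at Pike: 81.666144 + 1346.4825 = 1428.148644 MJ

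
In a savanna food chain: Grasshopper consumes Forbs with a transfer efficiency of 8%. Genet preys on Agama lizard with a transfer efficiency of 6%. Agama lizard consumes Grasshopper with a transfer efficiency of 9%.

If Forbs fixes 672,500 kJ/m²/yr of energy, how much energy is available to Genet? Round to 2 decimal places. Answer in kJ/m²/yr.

Grasshopper: 672500 × 0.08 = 53800 kJ/m²/yr
Agama lizard: 53800 × 0.09 = 4842 kJ/m²/yr
Genet: 4842 × 0.06 = 290.52 kJ/m²/yr

290.52 kJ/m²/yr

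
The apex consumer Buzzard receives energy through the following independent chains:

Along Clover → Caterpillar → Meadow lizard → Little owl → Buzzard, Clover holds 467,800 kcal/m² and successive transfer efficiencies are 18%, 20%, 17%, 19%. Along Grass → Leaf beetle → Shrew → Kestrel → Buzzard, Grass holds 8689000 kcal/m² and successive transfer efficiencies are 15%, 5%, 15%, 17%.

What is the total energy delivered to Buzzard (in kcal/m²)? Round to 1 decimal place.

Via Clover: 467800 × 0.18 × 0.2 × 0.17 × 0.19 = 543.95784 kcal/m²
Via Grass: 8689000 × 0.15 × 0.05 × 0.15 × 0.17 = 1661.77125 kcal/m²
Total at Buzzard: 543.95784 + 1661.77125 = 2205.72909 kcal/m²

2205.7 kcal/m²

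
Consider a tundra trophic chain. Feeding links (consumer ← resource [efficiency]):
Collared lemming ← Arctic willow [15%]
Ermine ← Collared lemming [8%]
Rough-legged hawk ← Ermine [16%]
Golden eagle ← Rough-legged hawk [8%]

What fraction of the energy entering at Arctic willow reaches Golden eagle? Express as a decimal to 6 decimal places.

0.000154

Product of link efficiencies: 0.15 × 0.08 × 0.16 × 0.08 = 0.0001536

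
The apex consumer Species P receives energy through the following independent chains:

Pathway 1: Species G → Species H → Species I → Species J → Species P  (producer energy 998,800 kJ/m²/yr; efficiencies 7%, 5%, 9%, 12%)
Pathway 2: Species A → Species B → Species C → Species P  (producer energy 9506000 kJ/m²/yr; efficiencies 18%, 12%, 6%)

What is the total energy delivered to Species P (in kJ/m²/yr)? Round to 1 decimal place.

Pathway 1: 998800 × 0.07 × 0.05 × 0.09 × 0.12 = 37.75464 kJ/m²/yr
Pathway 2: 9506000 × 0.18 × 0.12 × 0.06 = 12319.776 kJ/m²/yr
Total at Species P: 37.75464 + 12319.776 = 12357.53064 kJ/m²/yr

12357.5 kJ/m²/yr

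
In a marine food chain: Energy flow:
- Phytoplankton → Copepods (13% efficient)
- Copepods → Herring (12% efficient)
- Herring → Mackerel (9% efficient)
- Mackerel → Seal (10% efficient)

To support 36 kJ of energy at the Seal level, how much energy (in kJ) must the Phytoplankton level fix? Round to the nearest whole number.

Cumulative transfer efficiency: 0.13 × 0.12 × 0.09 × 0.1 = 0.0001404
Phytoplankton energy = 36 / 0.0001404 = 256410 kJ

256410 kJ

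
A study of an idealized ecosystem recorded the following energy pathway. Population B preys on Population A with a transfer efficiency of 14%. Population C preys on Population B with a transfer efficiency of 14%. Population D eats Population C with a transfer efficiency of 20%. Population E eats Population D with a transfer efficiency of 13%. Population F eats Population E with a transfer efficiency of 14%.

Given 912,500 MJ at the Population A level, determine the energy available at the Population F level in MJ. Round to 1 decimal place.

65.1 MJ

Population B: 912500 × 0.14 = 127750 MJ
Population C: 127750 × 0.14 = 17885 MJ
Population D: 17885 × 0.2 = 3577 MJ
Population E: 3577 × 0.13 = 465.01 MJ
Population F: 465.01 × 0.14 = 65.1014 MJ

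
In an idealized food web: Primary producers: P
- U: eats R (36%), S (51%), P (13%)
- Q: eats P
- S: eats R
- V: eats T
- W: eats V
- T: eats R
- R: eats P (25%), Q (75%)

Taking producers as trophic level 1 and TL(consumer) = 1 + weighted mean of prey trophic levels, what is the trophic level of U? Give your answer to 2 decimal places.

Q: 1 + 1 = 2
R: 1 + (0.25×1 + 0.75×2) = 2.75
S: 1 + 2.75 = 3.75
T: 1 + 2.75 = 3.75
U: 1 + (0.36×2.75 + 0.51×3.75 + 0.13×1) = 4.0325
V: 1 + 3.75 = 4.75
W: 1 + 4.75 = 5.75

4.03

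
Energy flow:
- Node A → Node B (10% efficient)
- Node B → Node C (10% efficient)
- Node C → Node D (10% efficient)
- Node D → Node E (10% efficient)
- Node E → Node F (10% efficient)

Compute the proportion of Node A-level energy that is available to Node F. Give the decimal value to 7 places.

Product of link efficiencies: 0.1 × 0.1 × 0.1 × 0.1 × 0.1 = 0.00001

0.0000100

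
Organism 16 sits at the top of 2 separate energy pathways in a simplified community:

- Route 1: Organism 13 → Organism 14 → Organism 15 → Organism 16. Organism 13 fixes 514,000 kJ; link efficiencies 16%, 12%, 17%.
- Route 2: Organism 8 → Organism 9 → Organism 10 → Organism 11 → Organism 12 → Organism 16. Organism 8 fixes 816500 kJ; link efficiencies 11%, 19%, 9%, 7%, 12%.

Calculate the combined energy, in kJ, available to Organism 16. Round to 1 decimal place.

1690.6 kJ

Route 1: 514000 × 0.16 × 0.12 × 0.17 = 1677.696 kJ
Route 2: 816500 × 0.11 × 0.19 × 0.09 × 0.07 × 0.12 = 12.9010266 kJ
Total at Organism 16: 1677.696 + 12.9010266 = 1690.5970266 kJ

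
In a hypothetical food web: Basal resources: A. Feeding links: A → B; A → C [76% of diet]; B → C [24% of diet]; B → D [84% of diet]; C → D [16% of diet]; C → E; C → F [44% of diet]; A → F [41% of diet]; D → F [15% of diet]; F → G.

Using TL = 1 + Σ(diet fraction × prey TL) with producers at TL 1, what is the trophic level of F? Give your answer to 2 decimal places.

2.85

B: 1 + 1 = 2
C: 1 + (0.76×1 + 0.24×2) = 2.24
D: 1 + (0.84×2 + 0.16×2.24) = 3.0384
E: 1 + 2.24 = 3.24
F: 1 + (0.44×2.24 + 0.41×1 + 0.15×3.0384) = 2.85136
G: 1 + 2.85136 = 3.85136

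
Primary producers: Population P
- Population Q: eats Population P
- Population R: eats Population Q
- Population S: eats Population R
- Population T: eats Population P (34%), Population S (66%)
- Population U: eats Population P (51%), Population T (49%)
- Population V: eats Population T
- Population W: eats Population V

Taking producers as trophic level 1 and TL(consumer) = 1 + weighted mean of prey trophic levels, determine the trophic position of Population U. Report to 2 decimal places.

3.46

Population Q: 1 + 1 = 2
Population R: 1 + 2 = 3
Population S: 1 + 3 = 4
Population T: 1 + (0.34×1 + 0.66×4) = 3.98
Population U: 1 + (0.51×1 + 0.49×3.98) = 3.4602
Population V: 1 + 3.98 = 4.98
Population W: 1 + 4.98 = 5.98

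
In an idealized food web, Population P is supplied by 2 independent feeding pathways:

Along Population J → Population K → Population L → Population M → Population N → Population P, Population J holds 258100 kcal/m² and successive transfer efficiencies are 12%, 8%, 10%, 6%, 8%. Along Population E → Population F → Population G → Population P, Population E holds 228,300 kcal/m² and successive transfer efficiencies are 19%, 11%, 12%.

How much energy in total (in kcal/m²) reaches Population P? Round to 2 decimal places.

Via Population J: 258100 × 0.12 × 0.08 × 0.1 × 0.06 × 0.08 = 1.1893248 kcal/m²
Via Population E: 228300 × 0.19 × 0.11 × 0.12 = 572.5764 kcal/m²
Total at Population P: 1.1893248 + 572.5764 = 573.7657248 kcal/m²

573.77 kcal/m²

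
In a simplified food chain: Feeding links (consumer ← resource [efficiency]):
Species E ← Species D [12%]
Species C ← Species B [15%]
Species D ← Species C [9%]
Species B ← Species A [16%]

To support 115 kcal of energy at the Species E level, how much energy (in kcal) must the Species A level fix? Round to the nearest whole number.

Cumulative transfer efficiency: 0.16 × 0.15 × 0.09 × 0.12 = 0.0002592
Species A energy = 115 / 0.0002592 = 443673 kcal

443673 kcal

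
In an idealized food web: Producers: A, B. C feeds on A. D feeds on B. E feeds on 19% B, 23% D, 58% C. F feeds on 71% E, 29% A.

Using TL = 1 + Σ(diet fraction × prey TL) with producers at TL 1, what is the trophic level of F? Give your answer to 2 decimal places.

3.29

C: 1 + 1 = 2
D: 1 + 1 = 2
E: 1 + (0.19×1 + 0.23×2 + 0.58×2) = 2.81
F: 1 + (0.71×2.81 + 0.29×1) = 3.2851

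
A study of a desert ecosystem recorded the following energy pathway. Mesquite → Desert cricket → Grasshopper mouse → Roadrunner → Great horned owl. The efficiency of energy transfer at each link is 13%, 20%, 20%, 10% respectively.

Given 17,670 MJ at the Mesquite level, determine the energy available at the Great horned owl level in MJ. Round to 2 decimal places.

9.19 MJ

Desert cricket: 17670 × 0.13 = 2297.1 MJ
Grasshopper mouse: 2297.1 × 0.2 = 459.42 MJ
Roadrunner: 459.42 × 0.2 = 91.884 MJ
Great horned owl: 91.884 × 0.1 = 9.1884 MJ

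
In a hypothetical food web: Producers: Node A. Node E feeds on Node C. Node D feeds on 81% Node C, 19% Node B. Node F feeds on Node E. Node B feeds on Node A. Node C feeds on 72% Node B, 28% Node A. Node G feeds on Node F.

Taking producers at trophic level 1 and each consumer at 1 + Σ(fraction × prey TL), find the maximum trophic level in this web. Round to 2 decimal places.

5.72

Node B: 1 + 1 = 2
Node C: 1 + (0.72×2 + 0.28×1) = 2.72
Node D: 1 + (0.81×2.72 + 0.19×2) = 3.5832
Node E: 1 + 2.72 = 3.72
Node F: 1 + 3.72 = 4.72
Node G: 1 + 4.72 = 5.72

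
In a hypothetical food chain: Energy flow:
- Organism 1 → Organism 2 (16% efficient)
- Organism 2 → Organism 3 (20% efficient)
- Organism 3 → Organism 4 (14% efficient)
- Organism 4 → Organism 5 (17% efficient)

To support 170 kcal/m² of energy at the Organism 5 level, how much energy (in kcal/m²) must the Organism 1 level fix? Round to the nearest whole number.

223214 kcal/m²

Cumulative transfer efficiency: 0.16 × 0.2 × 0.14 × 0.17 = 0.0007616
Organism 1 energy = 170 / 0.0007616 = 223214 kcal/m²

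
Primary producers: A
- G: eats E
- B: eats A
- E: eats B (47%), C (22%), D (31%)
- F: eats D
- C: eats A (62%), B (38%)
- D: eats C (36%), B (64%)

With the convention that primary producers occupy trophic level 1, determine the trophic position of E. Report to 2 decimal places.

3.44

B: 1 + 1 = 2
C: 1 + (0.62×1 + 0.38×2) = 2.38
D: 1 + (0.36×2.38 + 0.64×2) = 3.1368
E: 1 + (0.47×2 + 0.22×2.38 + 0.31×3.1368) = 3.436008
F: 1 + 3.1368 = 4.1368
G: 1 + 3.436008 = 4.436008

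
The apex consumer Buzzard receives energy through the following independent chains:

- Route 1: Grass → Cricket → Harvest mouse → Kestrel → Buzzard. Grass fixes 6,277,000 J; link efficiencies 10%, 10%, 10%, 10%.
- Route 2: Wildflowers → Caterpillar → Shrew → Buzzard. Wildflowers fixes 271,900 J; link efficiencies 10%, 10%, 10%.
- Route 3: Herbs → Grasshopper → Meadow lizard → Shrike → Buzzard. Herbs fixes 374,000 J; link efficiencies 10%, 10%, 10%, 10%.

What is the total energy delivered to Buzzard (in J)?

937 J

Route 1: 6277000 × 0.1 × 0.1 × 0.1 × 0.1 = 627.7 J
Route 2: 271900 × 0.1 × 0.1 × 0.1 = 271.9 J
Route 3: 374000 × 0.1 × 0.1 × 0.1 × 0.1 = 37.4 J
Total at Buzzard: 627.7 + 271.9 + 37.4 = 937 J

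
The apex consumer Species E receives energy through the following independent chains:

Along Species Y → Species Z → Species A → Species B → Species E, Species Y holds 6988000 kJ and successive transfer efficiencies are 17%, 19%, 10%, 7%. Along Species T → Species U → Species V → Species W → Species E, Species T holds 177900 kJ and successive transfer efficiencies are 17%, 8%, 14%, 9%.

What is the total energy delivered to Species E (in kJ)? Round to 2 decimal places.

1610.47 kJ

Via Species Y: 6988000 × 0.17 × 0.19 × 0.1 × 0.07 = 1579.9868 kJ
Via Species T: 177900 × 0.17 × 0.08 × 0.14 × 0.09 = 30.484944 kJ
Total at Species E: 1579.9868 + 30.484944 = 1610.471744 kJ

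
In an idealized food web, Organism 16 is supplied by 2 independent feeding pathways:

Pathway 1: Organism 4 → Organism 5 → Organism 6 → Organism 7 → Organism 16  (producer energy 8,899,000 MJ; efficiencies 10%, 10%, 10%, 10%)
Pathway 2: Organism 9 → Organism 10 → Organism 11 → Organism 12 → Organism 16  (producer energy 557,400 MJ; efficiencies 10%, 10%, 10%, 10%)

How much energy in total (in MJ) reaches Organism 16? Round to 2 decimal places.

Pathway 1: 8899000 × 0.1 × 0.1 × 0.1 × 0.1 = 889.9 MJ
Pathway 2: 557400 × 0.1 × 0.1 × 0.1 × 0.1 = 55.74 MJ
Total at Organism 16: 889.9 + 55.74 = 945.64 MJ

945.64 MJ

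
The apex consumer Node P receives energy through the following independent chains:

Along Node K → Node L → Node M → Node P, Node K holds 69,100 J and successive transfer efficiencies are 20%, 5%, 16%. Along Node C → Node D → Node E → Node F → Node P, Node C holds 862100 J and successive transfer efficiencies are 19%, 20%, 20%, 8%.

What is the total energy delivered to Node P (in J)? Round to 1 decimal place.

Via Node K: 69100 × 0.2 × 0.05 × 0.16 = 110.56 J
Via Node C: 862100 × 0.19 × 0.2 × 0.2 × 0.08 = 524.1568 J
Total at Node P: 110.56 + 524.1568 = 634.7168 J

634.7 J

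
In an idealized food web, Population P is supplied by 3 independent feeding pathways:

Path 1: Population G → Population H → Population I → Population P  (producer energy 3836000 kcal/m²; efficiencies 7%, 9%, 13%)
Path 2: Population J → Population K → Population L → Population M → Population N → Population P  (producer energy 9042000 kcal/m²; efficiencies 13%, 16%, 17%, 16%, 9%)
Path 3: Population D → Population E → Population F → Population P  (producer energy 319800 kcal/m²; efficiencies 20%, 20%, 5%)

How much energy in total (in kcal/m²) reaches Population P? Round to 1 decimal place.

4241.7 kcal/m²

Path 1: 3836000 × 0.07 × 0.09 × 0.13 = 3141.684 kcal/m²
Path 2: 9042000 × 0.13 × 0.16 × 0.17 × 0.16 × 0.09 = 460.4041728 kcal/m²
Path 3: 319800 × 0.2 × 0.2 × 0.05 = 639.6 kcal/m²
Total at Population P: 3141.684 + 460.4041728 + 639.6 = 4241.6881728 kcal/m²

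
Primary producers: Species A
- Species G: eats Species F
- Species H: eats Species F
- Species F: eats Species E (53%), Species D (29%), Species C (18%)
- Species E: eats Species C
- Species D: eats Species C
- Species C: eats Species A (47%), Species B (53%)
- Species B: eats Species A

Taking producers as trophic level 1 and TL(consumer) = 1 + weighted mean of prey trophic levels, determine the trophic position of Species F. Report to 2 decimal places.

Species B: 1 + 1 = 2
Species C: 1 + (0.47×1 + 0.53×2) = 2.53
Species D: 1 + 2.53 = 3.53
Species E: 1 + 2.53 = 3.53
Species F: 1 + (0.53×3.53 + 0.29×3.53 + 0.18×2.53) = 4.35
Species G: 1 + 4.35 = 5.35
Species H: 1 + 4.35 = 5.35

4.35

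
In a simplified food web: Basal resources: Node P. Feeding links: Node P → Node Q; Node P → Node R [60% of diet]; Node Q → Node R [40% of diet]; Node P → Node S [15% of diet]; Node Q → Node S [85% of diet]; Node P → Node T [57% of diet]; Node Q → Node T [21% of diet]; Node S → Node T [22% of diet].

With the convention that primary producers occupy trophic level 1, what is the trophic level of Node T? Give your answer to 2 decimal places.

2.62

Node Q: 1 + 1 = 2
Node R: 1 + (0.6×1 + 0.4×2) = 2.4
Node S: 1 + (0.15×1 + 0.85×2) = 2.85
Node T: 1 + (0.57×1 + 0.21×2 + 0.22×2.85) = 2.617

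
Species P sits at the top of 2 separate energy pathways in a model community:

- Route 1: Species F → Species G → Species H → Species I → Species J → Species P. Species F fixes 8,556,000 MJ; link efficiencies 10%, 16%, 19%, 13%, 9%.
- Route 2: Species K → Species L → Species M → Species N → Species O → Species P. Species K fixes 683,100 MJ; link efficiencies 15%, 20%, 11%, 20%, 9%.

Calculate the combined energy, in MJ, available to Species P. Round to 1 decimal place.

Route 1: 8556000 × 0.1 × 0.16 × 0.19 × 0.13 × 0.09 = 304.319808 MJ
Route 2: 683100 × 0.15 × 0.2 × 0.11 × 0.2 × 0.09 = 40.57614 MJ
Total at Species P: 304.319808 + 40.57614 = 344.895948 MJ

344.9 MJ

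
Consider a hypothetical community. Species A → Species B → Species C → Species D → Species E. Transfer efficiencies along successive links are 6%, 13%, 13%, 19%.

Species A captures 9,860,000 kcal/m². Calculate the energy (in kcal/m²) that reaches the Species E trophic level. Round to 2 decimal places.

Species B: 9860000 × 0.06 = 591600 kcal/m²
Species C: 591600 × 0.13 = 76908 kcal/m²
Species D: 76908 × 0.13 = 9998.04 kcal/m²
Species E: 9998.04 × 0.19 = 1899.6276 kcal/m²

1899.63 kcal/m²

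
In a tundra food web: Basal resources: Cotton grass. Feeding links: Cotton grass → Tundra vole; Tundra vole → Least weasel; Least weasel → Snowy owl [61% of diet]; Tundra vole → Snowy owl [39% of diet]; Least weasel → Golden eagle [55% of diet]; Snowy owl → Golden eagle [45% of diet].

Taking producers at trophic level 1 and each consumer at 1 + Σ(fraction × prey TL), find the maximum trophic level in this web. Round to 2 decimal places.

4.27

Tundra vole: 1 + 1 = 2
Least weasel: 1 + 2 = 3
Snowy owl: 1 + (0.61×3 + 0.39×2) = 3.61
Golden eagle: 1 + (0.55×3 + 0.45×3.61) = 4.2745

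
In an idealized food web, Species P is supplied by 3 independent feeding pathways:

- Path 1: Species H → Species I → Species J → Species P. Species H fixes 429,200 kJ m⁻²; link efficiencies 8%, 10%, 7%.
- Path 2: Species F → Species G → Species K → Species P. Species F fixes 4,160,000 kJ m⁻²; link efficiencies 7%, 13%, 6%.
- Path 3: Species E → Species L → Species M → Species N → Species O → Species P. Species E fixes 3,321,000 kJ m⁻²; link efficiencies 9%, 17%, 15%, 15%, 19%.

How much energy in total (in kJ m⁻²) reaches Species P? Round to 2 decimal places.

Path 1: 429200 × 0.08 × 0.1 × 0.07 = 240.352 kJ m⁻²
Path 2: 4160000 × 0.07 × 0.13 × 0.06 = 2271.36 kJ m⁻²
Path 3: 3321000 × 0.09 × 0.17 × 0.15 × 0.15 × 0.19 = 217.2183075 kJ m⁻²
Total at Species P: 240.352 + 2271.36 + 217.2183075 = 2728.9303075 kJ m⁻²

2728.93 kJ m⁻²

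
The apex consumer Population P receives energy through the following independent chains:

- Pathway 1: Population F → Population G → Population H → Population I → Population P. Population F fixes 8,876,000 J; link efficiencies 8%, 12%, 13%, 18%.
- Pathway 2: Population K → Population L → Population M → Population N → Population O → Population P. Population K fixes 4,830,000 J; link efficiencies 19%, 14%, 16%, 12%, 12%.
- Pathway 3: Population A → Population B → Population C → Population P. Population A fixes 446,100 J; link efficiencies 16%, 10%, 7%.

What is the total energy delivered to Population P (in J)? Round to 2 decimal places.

2789.55 J

Pathway 1: 8876000 × 0.08 × 0.12 × 0.13 × 0.18 = 1993.90464 J
Pathway 2: 4830000 × 0.19 × 0.14 × 0.16 × 0.12 × 0.12 = 296.013312 J
Pathway 3: 446100 × 0.16 × 0.1 × 0.07 = 499.632 J
Total at Population P: 1993.90464 + 296.013312 + 499.632 = 2789.549952 J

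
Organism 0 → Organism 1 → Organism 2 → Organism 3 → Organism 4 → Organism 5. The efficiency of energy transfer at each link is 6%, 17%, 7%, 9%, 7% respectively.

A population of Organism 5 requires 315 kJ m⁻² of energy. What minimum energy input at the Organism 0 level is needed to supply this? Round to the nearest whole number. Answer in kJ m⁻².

Cumulative transfer efficiency: 0.06 × 0.17 × 0.07 × 0.09 × 0.07 = 0.0000044982
Organism 0 energy = 315 / 0.0000044982 = 70028011 kJ m⁻²

70028011 kJ m⁻²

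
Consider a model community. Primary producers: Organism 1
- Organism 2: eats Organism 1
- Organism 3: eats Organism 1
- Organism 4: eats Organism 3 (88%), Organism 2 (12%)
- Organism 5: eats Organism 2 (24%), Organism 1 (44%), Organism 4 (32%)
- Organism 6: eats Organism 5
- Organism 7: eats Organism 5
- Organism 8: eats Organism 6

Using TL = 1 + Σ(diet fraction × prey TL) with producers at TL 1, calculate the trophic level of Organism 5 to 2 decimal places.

Organism 2: 1 + 1 = 2
Organism 3: 1 + 1 = 2
Organism 4: 1 + (0.88×2 + 0.12×2) = 3
Organism 5: 1 + (0.24×2 + 0.44×1 + 0.32×3) = 2.88
Organism 6: 1 + 2.88 = 3.88
Organism 7: 1 + 2.88 = 3.88
Organism 8: 1 + 3.88 = 4.88

2.88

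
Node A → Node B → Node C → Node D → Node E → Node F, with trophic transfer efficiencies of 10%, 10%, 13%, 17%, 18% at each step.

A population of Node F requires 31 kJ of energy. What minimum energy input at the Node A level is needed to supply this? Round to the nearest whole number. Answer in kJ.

Cumulative transfer efficiency: 0.1 × 0.1 × 0.13 × 0.17 × 0.18 = 0.00003978
Node A energy = 31 / 0.00003978 = 779286 kJ

779286 kJ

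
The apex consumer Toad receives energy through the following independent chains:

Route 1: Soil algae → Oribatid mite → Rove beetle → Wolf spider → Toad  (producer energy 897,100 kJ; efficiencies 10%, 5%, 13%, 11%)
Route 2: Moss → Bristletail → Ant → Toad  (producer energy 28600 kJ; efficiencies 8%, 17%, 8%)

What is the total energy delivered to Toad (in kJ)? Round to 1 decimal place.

95.3 kJ

Route 1: 897100 × 0.1 × 0.05 × 0.13 × 0.11 = 64.14265 kJ
Route 2: 28600 × 0.08 × 0.17 × 0.08 = 31.1168 kJ
Total at Toad: 64.14265 + 31.1168 = 95.25945 kJ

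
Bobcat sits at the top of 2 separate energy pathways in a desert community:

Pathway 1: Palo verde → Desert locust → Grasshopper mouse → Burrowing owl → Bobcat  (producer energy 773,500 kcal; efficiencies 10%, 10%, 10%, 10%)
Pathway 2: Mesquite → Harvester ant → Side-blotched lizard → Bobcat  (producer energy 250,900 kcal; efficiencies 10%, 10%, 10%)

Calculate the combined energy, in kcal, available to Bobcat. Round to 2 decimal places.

328.25 kcal

Pathway 1: 773500 × 0.1 × 0.1 × 0.1 × 0.1 = 77.35 kcal
Pathway 2: 250900 × 0.1 × 0.1 × 0.1 = 250.9 kcal
Total at Bobcat: 77.35 + 250.9 = 328.25 kcal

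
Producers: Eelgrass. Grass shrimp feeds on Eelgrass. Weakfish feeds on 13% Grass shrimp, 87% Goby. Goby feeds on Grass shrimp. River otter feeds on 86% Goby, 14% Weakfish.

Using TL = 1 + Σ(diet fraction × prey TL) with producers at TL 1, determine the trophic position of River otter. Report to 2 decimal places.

4.12

Grass shrimp: 1 + 1 = 2
Goby: 1 + 2 = 3
Weakfish: 1 + (0.13×2 + 0.87×3) = 3.87
River otter: 1 + (0.86×3 + 0.14×3.87) = 4.1218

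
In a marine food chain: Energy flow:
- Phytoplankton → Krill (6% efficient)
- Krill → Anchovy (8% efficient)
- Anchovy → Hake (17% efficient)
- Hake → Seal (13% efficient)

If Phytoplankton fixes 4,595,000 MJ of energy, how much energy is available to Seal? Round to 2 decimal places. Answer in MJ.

487.44 MJ

Krill: 4595000 × 0.06 = 275700 MJ
Anchovy: 275700 × 0.08 = 22056 MJ
Hake: 22056 × 0.17 = 3749.52 MJ
Seal: 3749.52 × 0.13 = 487.4376 MJ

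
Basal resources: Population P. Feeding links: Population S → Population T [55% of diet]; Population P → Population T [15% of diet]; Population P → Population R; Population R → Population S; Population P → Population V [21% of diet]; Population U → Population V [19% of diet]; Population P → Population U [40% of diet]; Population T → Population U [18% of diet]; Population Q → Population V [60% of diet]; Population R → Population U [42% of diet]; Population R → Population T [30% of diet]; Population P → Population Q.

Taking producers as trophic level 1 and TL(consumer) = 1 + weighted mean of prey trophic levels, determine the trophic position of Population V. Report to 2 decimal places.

2.95

Population Q: 1 + 1 = 2
Population R: 1 + 1 = 2
Population S: 1 + 2 = 3
Population T: 1 + (0.3×2 + 0.15×1 + 0.55×3) = 3.4
Population U: 1 + (0.18×3.4 + 0.4×1 + 0.42×2) = 2.852
Population V: 1 + (0.21×1 + 0.6×2 + 0.19×2.852) = 2.95188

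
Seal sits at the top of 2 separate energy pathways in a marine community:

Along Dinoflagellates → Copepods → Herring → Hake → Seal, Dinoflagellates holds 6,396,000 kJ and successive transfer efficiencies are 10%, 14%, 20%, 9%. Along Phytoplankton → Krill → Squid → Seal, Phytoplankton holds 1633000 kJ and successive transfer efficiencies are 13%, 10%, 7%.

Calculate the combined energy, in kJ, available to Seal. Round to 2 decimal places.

Via Dinoflagellates: 6396000 × 0.1 × 0.14 × 0.2 × 0.09 = 1611.792 kJ
Via Phytoplankton: 1633000 × 0.13 × 0.1 × 0.07 = 1486.03 kJ
Total at Seal: 1611.792 + 1486.03 = 3097.822 kJ

3097.82 kJ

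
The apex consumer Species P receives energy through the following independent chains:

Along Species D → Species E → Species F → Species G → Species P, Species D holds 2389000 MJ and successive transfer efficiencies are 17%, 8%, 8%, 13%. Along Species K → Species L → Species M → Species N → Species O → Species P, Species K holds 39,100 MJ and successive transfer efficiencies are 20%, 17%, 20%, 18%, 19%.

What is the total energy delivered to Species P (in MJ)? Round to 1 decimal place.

347.0 MJ

Via Species D: 2389000 × 0.17 × 0.08 × 0.08 × 0.13 = 337.90016 MJ
Via Species K: 39100 × 0.2 × 0.17 × 0.2 × 0.18 × 0.19 = 9.093096 MJ
Total at Species P: 337.90016 + 9.093096 = 346.993256 MJ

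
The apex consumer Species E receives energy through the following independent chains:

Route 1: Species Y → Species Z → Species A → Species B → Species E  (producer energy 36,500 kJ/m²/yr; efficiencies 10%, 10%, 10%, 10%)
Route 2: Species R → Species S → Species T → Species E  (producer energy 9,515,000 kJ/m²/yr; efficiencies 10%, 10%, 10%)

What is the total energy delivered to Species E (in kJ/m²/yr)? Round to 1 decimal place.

Route 1: 36500 × 0.1 × 0.1 × 0.1 × 0.1 = 3.65 kJ/m²/yr
Route 2: 9515000 × 0.1 × 0.1 × 0.1 = 9515 kJ/m²/yr
Total at Species E: 3.65 + 9515 = 9518.65 kJ/m²/yr

9518.7 kJ/m²/yr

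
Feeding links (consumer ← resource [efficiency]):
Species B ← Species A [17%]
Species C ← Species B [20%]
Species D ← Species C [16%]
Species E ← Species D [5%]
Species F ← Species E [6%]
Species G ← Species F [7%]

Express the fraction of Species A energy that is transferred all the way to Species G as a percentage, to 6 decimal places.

Product of link efficiencies: 0.17 × 0.2 × 0.16 × 0.05 × 0.06 × 0.07 = 0.0000011424
As a percentage: 0.0000011424 × 100 = 0.000114%

0.000114%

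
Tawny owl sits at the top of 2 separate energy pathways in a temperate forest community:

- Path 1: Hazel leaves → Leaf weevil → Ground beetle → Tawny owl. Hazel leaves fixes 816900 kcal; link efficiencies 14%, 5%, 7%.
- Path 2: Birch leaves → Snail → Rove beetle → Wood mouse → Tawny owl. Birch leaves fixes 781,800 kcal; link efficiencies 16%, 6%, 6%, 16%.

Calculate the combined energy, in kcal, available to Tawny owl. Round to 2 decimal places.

472.33 kcal

Path 1: 816900 × 0.14 × 0.05 × 0.07 = 400.281 kcal
Path 2: 781800 × 0.16 × 0.06 × 0.06 × 0.16 = 72.050688 kcal
Total at Tawny owl: 400.281 + 72.050688 = 472.331688 kcal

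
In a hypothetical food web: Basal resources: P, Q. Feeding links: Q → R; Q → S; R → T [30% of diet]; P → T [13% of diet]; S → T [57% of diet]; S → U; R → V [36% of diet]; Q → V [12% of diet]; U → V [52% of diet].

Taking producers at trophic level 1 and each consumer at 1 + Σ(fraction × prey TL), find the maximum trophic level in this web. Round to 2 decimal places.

3.40

R: 1 + 1 = 2
S: 1 + 1 = 2
T: 1 + (0.3×2 + 0.13×1 + 0.57×2) = 2.87
U: 1 + 2 = 3
V: 1 + (0.36×2 + 0.12×1 + 0.52×3) = 3.4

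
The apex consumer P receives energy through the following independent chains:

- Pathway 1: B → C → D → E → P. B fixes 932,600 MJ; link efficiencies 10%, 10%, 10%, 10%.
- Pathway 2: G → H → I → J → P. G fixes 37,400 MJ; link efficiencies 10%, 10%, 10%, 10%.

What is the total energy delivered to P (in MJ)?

Pathway 1: 932600 × 0.1 × 0.1 × 0.1 × 0.1 = 93.26 MJ
Pathway 2: 37400 × 0.1 × 0.1 × 0.1 × 0.1 = 3.74 MJ
Total at P: 93.26 + 3.74 = 97 MJ

97 MJ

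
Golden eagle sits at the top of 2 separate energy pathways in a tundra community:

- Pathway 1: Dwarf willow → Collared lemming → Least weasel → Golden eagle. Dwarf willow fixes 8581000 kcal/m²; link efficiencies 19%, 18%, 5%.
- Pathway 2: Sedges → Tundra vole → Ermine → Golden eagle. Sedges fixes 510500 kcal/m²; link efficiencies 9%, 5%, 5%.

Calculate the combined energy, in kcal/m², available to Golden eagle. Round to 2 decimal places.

14788.37 kcal/m²

Pathway 1: 8581000 × 0.19 × 0.18 × 0.05 = 14673.51 kcal/m²
Pathway 2: 510500 × 0.09 × 0.05 × 0.05 = 114.8625 kcal/m²
Total at Golden eagle: 14673.51 + 114.8625 = 14788.3725 kcal/m²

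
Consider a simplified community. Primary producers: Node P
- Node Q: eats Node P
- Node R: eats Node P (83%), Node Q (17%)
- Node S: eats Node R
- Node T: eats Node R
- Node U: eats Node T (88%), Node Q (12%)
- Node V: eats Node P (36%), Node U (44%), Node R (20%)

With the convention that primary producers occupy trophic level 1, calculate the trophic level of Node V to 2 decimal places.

3.57

Node Q: 1 + 1 = 2
Node R: 1 + (0.83×1 + 0.17×2) = 2.17
Node S: 1 + 2.17 = 3.17
Node T: 1 + 2.17 = 3.17
Node U: 1 + (0.88×3.17 + 0.12×2) = 4.0296
Node V: 1 + (0.36×1 + 0.44×4.0296 + 0.2×2.17) = 3.567024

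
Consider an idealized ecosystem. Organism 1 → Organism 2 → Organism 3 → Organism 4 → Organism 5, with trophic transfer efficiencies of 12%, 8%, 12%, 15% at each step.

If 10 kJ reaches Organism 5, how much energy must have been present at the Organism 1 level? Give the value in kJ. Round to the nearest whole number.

Cumulative transfer efficiency: 0.12 × 0.08 × 0.12 × 0.15 = 0.0001728
Organism 1 energy = 10 / 0.0001728 = 57870 kJ

57870 kJ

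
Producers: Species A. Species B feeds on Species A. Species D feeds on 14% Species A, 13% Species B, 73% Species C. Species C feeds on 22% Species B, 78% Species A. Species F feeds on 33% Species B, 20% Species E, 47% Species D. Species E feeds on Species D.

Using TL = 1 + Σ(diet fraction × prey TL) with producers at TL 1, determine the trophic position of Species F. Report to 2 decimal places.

Species B: 1 + 1 = 2
Species C: 1 + (0.22×2 + 0.78×1) = 2.22
Species D: 1 + (0.14×1 + 0.13×2 + 0.73×2.22) = 3.0206
Species E: 1 + 3.0206 = 4.0206
Species F: 1 + (0.33×2 + 0.2×4.0206 + 0.47×3.0206) = 3.883802

3.88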